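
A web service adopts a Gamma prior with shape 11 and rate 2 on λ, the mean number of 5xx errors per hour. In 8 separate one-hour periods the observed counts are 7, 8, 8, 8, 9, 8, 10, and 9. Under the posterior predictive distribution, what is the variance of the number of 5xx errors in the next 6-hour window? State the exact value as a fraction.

Total count: 7 + 8 + 8 + 8 + 9 + 8 + 10 + 9 = 67.
Total exposure: 8 hours.
The Gamma prior is conjugate for the Poisson rate, so λ | data ~ Gamma(11+67, 2+8) = Gamma(78, 10).
The posterior predictive for a window of length T is Negative Binomial with variance T·α'·(β'+T)/β'² = 6·78·16/100 = 1872/25.

1872/25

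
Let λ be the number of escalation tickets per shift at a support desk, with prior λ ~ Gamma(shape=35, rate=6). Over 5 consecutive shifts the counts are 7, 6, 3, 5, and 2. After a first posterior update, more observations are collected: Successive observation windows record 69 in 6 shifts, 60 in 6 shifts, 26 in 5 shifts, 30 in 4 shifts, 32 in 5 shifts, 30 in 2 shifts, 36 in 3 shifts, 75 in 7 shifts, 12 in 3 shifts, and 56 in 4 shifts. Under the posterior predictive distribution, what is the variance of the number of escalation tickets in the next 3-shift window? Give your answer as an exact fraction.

21417/784

Total count: 7 + 6 + 3 + 5 + 2 = 23.
Total exposure: 5 shifts.
After the first batch: Gamma(35 + 23, 6 + 5) = Gamma(58, 11).
Total count: 69 + 60 + 26 + 30 + 32 + 30 + 36 + 75 + 12 + 56 = 426.
Total exposure: 6 + 6 + 5 + 4 + 5 + 2 + 3 + 7 + 3 + 4 = 45 shifts.
After the second batch: Gamma(58 + 426, 11 + 45) = Gamma(484, 56).
The posterior predictive for a window of length T is Negative Binomial with variance T·α'·(β'+T)/β'² = 3·484·59/3136 = 21417/784.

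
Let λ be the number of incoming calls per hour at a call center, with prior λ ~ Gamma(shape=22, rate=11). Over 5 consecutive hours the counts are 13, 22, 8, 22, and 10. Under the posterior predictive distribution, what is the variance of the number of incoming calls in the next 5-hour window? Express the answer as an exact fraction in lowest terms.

10185/256

Total count: 13 + 22 + 8 + 22 + 10 = 75.
Total exposure: 5 hours.
Conjugate update: add total count to the shape and total exposure to the rate, giving Gamma(97, 16).
The posterior predictive for a window of length T is Negative Binomial with variance T·α'·(β'+T)/β'² = 5·97·21/256 = 10185/256.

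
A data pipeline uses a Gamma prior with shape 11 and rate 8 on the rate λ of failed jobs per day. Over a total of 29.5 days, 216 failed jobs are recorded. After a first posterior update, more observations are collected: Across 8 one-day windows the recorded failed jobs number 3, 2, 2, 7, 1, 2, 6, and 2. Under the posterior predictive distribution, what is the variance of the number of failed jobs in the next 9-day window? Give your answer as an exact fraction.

70632/1183

Total count 216 over total exposure 29.5 days.
After the first batch: Gamma(11 + 216, 8 + 29.5) = Gamma(227, 75/2).
Total count: 3 + 2 + 2 + 7 + 1 + 2 + 6 + 2 = 25.
Total exposure: 8 days.
After the second batch: Gamma(227 + 25, 75/2 + 8) = Gamma(252, 91/2).
The posterior predictive for a window of length T is Negative Binomial with variance T·α'·(β'+T)/β'² = 9·252·(109/2)/(8281/4) = 70632/1183.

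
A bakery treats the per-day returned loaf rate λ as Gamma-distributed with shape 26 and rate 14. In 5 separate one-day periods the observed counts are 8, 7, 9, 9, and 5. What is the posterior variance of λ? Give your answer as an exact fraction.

64/361

Total count: 8 + 7 + 9 + 9 + 5 = 38.
Total exposure: 5 days.
Gamma(α, β) with Poisson data over total exposure Σt gives posterior Gamma(α+Σx, β+Σt) = Gamma(64, 19).
Posterior variance = α'/β'² = 64/361.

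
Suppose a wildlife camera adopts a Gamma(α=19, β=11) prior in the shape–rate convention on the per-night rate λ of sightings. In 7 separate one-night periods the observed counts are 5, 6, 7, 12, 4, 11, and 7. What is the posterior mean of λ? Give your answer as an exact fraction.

Total count: 5 + 6 + 7 + 12 + 4 + 11 + 7 = 52.
Total exposure: 7 nights.
By Gamma–Poisson conjugacy, the posterior is Gamma(α + Σx, β + Σt) = Gamma(19 + 52, 11 + 7) = Gamma(71, 18).
Posterior mean = α'/β' = 71/18.

71/18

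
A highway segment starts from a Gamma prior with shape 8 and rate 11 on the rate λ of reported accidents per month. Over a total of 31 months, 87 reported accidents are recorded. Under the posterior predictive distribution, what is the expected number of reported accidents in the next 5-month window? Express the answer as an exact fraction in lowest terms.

Total count 87 over total exposure 31 months.
The Gamma prior is conjugate for the Poisson rate, so λ | data ~ Gamma(8+87, 11+31) = Gamma(95, 42).
Predictive mean over a 5-month window = T·E[λ|data] = 5·95/42 = 475/42.

475/42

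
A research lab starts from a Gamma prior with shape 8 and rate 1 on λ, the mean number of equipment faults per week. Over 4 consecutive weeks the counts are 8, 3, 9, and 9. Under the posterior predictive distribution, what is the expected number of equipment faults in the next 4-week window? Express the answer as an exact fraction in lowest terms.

148/5

Total count: 8 + 3 + 9 + 9 = 29.
Total exposure: 4 weeks.
Gamma(α, β) with Poisson data over total exposure Σt gives posterior Gamma(α+Σx, β+Σt) = Gamma(37, 5).
Predictive mean over a 4-week window = T·E[λ|data] = 4·37/5 = 148/5.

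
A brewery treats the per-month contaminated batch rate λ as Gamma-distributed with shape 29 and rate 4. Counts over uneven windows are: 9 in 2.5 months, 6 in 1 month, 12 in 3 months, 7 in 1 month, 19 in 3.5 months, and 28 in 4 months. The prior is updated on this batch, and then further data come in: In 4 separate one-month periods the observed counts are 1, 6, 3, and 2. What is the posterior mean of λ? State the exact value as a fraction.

Total count: 9 + 6 + 12 + 7 + 19 + 28 = 81.
Total exposure: 2.5 + 1 + 3 + 1 + 3.5 + 4 = 15 months.
After the first batch: Gamma(29 + 81, 4 + 15) = Gamma(110, 19).
Total count: 1 + 6 + 3 + 2 = 12.
Total exposure: 4 months.
After the second batch: Gamma(110 + 12, 19 + 4) = Gamma(122, 23).
Posterior mean = α'/β' = 122/23.

122/23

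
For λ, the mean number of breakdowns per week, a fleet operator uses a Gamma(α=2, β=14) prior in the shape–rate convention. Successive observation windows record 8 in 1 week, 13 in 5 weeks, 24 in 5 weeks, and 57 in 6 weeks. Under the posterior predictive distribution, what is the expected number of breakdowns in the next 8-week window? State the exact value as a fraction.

Total count: 8 + 13 + 24 + 57 = 102.
Total exposure: 1 + 5 + 5 + 6 = 17 weeks.
Conjugate update: add total count to the shape and total exposure to the rate, giving Gamma(104, 31).
Predictive mean over an 8-week window = T·E[λ|data] = 8·104/31 = 832/31.

832/31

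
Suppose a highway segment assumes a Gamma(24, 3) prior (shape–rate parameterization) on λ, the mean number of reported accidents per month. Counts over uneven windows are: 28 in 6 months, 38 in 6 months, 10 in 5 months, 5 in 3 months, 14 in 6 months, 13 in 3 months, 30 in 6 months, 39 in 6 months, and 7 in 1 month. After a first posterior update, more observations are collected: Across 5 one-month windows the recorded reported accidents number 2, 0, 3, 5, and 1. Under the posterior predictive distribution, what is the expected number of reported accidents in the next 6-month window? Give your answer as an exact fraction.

657/25

Total count: 28 + 38 + 10 + 5 + 14 + 13 + 30 + 39 + 7 = 184.
Total exposure: 6 + 6 + 5 + 3 + 6 + 3 + 6 + 6 + 1 = 42 months.
After the first batch: Gamma(24 + 184, 3 + 42) = Gamma(208, 45).
Total count: 2 + 0 + 3 + 5 + 1 = 11.
Total exposure: 5 months.
After the second batch: Gamma(208 + 11, 45 + 5) = Gamma(219, 50).
Predictive mean over a 6-month window = T·E[λ|data] = 6·219/50 = 657/25.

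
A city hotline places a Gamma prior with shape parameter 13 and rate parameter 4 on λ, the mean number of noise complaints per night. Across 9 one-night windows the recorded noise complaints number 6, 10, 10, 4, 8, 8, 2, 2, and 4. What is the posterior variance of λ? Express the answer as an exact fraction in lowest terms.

67/169

Total count: 6 + 10 + 10 + 4 + 8 + 8 + 2 + 2 + 4 = 54.
Total exposure: 9 nights.
By Gamma–Poisson conjugacy, the posterior is Gamma(α + Σx, β + Σt) = Gamma(13 + 54, 4 + 9) = Gamma(67, 13).
Posterior variance = α'/β'² = 67/169.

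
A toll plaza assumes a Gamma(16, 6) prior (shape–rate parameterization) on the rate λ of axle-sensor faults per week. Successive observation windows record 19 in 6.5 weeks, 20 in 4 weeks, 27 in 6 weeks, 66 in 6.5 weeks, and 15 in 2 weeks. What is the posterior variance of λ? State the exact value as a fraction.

Total count: 19 + 20 + 27 + 66 + 15 = 147.
Total exposure: 6.5 + 4 + 6 + 6.5 + 2 = 25 weeks.
By Gamma–Poisson conjugacy, the posterior is Gamma(α + Σx, β + Σt) = Gamma(16 + 147, 6 + 25) = Gamma(163, 31).
Posterior variance = α'/β'² = 163/961.

163/961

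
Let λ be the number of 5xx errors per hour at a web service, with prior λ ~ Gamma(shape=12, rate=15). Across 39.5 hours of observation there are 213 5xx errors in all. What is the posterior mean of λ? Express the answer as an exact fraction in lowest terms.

Total count 213 over total exposure 39.5 hours.
Conjugate update: add total count to the shape and total exposure to the rate, giving Gamma(225, 109/2).
Posterior mean = α'/β' = 225/(109/2) = 450/109.

450/109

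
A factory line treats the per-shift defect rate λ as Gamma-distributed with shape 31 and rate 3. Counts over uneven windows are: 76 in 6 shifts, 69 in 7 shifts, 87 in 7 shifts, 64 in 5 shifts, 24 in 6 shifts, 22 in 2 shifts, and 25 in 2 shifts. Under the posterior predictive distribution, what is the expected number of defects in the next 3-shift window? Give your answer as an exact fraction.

597/19

Total count: 76 + 69 + 87 + 64 + 24 + 22 + 25 = 367.
Total exposure: 6 + 7 + 7 + 5 + 6 + 2 + 2 = 35 shifts.
Conjugate update: add total count to the shape and total exposure to the rate, giving Gamma(398, 38).
Predictive mean over a 3-shift window = T·E[λ|data] = 3·398/38 = 597/19.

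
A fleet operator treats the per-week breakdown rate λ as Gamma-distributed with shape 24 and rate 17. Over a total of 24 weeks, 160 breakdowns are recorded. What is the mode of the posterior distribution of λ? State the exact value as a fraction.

183/41

Total count 160 over total exposure 24 weeks.
Posterior: α' = 24 + 160 = 184, β' = 17 + 24 = 41.
Posterior mode = (α'−1)/β' = 183/41.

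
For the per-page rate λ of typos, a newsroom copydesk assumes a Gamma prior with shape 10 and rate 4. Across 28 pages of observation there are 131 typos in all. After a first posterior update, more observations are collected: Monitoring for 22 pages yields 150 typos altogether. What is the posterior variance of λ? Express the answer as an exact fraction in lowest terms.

97/972

Total count 131 over total exposure 28 pages.
After the first batch: Gamma(10 + 131, 4 + 28) = Gamma(141, 32).
Total count 150 over total exposure 22 pages.
After the second batch: Gamma(141 + 150, 32 + 22) = Gamma(291, 54).
Posterior variance = α'/β'² = 291/2916 = 97/972.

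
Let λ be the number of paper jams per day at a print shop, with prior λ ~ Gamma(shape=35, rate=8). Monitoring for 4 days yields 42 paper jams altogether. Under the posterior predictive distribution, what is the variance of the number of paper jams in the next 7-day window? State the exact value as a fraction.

Total count 42 over total exposure 4 days.
The Gamma prior is conjugate for the Poisson rate, so λ | data ~ Gamma(35+42, 8+4) = Gamma(77, 12).
The posterior predictive for a window of length T is Negative Binomial with variance T·α'·(β'+T)/β'² = 7·77·19/144 = 10241/144.

10241/144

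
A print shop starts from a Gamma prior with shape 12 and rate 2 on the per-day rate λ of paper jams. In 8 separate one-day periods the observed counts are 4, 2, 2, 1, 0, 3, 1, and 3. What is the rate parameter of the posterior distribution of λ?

Total count: 4 + 2 + 2 + 1 + 0 + 3 + 1 + 3 = 16.
Total exposure: 8 days.
The Gamma prior is conjugate for the Poisson rate, so λ | data ~ Gamma(12+16, 2+8) = Gamma(28, 10).

10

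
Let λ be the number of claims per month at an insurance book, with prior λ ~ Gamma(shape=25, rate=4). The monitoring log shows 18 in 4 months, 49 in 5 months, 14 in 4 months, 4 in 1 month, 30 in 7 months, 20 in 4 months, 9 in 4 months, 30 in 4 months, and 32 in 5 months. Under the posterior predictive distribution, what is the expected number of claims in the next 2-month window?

11

Total count: 18 + 49 + 14 + 4 + 30 + 20 + 9 + 30 + 32 = 206.
Total exposure: 4 + 5 + 4 + 1 + 7 + 4 + 4 + 4 + 5 = 38 months.
By Gamma–Poisson conjugacy, the posterior is Gamma(α + Σx, β + Σt) = Gamma(25 + 206, 4 + 38) = Gamma(231, 42).
Predictive mean over a 2-month window = T·E[λ|data] = 2·231/42 = 11.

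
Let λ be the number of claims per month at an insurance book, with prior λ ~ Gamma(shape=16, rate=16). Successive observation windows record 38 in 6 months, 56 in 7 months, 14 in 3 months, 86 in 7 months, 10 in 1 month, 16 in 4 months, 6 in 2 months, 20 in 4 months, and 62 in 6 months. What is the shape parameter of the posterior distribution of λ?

Total count: 38 + 56 + 14 + 86 + 10 + 16 + 6 + 20 + 62 = 308.
Total exposure: 6 + 7 + 3 + 7 + 1 + 4 + 2 + 4 + 6 = 40 months.
Posterior: α' = 16 + 308 = 324, β' = 16 + 40 = 56.

324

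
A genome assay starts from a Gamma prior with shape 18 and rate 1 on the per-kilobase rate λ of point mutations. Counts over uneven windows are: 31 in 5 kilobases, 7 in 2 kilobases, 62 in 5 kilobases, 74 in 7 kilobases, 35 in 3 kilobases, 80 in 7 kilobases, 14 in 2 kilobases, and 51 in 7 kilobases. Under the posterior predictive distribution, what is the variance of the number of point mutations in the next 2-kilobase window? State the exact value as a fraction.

10168/507

Total count: 31 + 7 + 62 + 74 + 35 + 80 + 14 + 51 = 354.
Total exposure: 5 + 2 + 5 + 7 + 3 + 7 + 2 + 7 = 38 kilobases.
Conjugate update: add total count to the shape and total exposure to the rate, giving Gamma(372, 39).
The posterior predictive for a window of length T is Negative Binomial with variance T·α'·(β'+T)/β'² = 2·372·41/1521 = 10168/507.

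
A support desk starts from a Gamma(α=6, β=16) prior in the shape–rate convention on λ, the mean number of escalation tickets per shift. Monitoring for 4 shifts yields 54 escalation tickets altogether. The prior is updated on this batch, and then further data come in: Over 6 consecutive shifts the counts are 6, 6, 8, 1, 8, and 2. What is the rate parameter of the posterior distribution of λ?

Total count 54 over total exposure 4 shifts.
After the first batch: Gamma(6 + 54, 16 + 4) = Gamma(60, 20).
Total count: 6 + 6 + 8 + 1 + 8 + 2 = 31.
Total exposure: 6 shifts.
After the second batch: Gamma(60 + 31, 20 + 6) = Gamma(91, 26).

26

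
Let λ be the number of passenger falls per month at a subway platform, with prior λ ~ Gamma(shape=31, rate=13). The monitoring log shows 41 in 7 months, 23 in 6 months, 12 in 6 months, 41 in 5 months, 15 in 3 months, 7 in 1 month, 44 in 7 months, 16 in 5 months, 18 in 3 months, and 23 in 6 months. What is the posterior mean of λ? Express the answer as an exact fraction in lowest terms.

Total count: 41 + 23 + 12 + 41 + 15 + 7 + 44 + 16 + 18 + 23 = 240.
Total exposure: 7 + 6 + 6 + 5 + 3 + 1 + 7 + 5 + 3 + 6 = 49 months.
The Gamma prior is conjugate for the Poisson rate, so λ | data ~ Gamma(31+240, 13+49) = Gamma(271, 62).
Posterior mean = α'/β' = 271/62.

271/62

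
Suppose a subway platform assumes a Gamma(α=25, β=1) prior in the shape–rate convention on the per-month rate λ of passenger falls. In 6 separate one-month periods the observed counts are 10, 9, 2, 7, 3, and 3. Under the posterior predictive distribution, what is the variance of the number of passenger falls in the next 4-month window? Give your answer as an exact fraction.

Total count: 10 + 9 + 2 + 7 + 3 + 3 = 34.
Total exposure: 6 months.
Gamma(α, β) with Poisson data over total exposure Σt gives posterior Gamma(α+Σx, β+Σt) = Gamma(59, 7).
The posterior predictive for a window of length T is Negative Binomial with variance T·α'·(β'+T)/β'² = 4·59·11/49 = 2596/49.

2596/49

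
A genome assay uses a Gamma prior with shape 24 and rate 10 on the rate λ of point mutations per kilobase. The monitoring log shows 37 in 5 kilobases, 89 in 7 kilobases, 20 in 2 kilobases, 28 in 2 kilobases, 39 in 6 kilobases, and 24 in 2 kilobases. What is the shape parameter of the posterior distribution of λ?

261

Total count: 37 + 89 + 20 + 28 + 39 + 24 = 237.
Total exposure: 5 + 7 + 2 + 2 + 6 + 2 = 24 kilobases.
The Gamma prior is conjugate for the Poisson rate, so λ | data ~ Gamma(24+237, 10+24) = Gamma(261, 34).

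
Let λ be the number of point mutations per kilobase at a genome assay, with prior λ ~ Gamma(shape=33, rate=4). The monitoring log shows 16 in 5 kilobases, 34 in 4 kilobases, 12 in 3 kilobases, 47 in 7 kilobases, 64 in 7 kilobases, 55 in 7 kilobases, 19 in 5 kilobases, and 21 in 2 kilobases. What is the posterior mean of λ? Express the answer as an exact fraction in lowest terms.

301/44

Total count: 16 + 34 + 12 + 47 + 64 + 55 + 19 + 21 = 268.
Total exposure: 5 + 4 + 3 + 7 + 7 + 7 + 5 + 2 = 40 kilobases.
Gamma(α, β) with Poisson data over total exposure Σt gives posterior Gamma(α+Σx, β+Σt) = Gamma(301, 44).
Posterior mean = α'/β' = 301/44.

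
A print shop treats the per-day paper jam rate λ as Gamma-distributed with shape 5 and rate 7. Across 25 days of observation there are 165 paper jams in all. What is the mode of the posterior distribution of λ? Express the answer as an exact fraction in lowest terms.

169/32

Total count 165 over total exposure 25 days.
Gamma(α, β) with Poisson data over total exposure Σt gives posterior Gamma(α+Σx, β+Σt) = Gamma(170, 32).
Posterior mode = (α'−1)/β' = 169/32.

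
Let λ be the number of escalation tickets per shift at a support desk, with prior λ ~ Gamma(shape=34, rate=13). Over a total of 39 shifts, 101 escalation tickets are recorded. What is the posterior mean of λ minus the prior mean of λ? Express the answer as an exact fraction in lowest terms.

-1/52

Total count 101 over total exposure 39 shifts.
By Gamma–Poisson conjugacy, the posterior is Gamma(α + Σx, β + Σt) = Gamma(34 + 101, 13 + 39) = Gamma(135, 52).
Posterior mean = 135/52 = 135/52; prior mean = 34/13 = 34/13. Difference = 135/52 − 34/13 = -1/52.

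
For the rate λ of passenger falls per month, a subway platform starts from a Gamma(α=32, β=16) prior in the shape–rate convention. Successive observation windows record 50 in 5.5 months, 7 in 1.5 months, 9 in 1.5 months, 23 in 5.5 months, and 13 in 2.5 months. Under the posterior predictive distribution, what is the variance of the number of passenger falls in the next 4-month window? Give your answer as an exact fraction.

Total count: 50 + 7 + 9 + 23 + 13 = 102.
Total exposure: 5.5 + 1.5 + 1.5 + 5.5 + 2.5 = 16.5 months.
Gamma(α, β) with Poisson data over total exposure Σt gives posterior Gamma(α+Σx, β+Σt) = Gamma(134, 65/2).
The posterior predictive for a window of length T is Negative Binomial with variance T·α'·(β'+T)/β'² = 4·134·(73/2)/(4225/4) = 78256/4225.

78256/4225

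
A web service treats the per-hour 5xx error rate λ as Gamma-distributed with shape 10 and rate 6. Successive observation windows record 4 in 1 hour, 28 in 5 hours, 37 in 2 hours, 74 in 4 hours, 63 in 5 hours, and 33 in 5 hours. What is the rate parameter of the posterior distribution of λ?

Total count: 4 + 28 + 37 + 74 + 63 + 33 = 239.
Total exposure: 1 + 5 + 2 + 4 + 5 + 5 = 22 hours.
Gamma(α, β) with Poisson data over total exposure Σt gives posterior Gamma(α+Σx, β+Σt) = Gamma(249, 28).

28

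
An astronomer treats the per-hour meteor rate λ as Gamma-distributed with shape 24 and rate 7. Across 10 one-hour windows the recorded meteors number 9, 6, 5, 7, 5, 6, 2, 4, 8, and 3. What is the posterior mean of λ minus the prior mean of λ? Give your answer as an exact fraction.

145/119

Total count: 9 + 6 + 5 + 7 + 5 + 6 + 2 + 4 + 8 + 3 = 55.
Total exposure: 10 hours.
By Gamma–Poisson conjugacy, the posterior is Gamma(α + Σx, β + Σt) = Gamma(24 + 55, 7 + 10) = Gamma(79, 17).
Posterior mean = 79/17 = 79/17; prior mean = 24/7 = 24/7. Difference = 79/17 − 24/7 = 145/119.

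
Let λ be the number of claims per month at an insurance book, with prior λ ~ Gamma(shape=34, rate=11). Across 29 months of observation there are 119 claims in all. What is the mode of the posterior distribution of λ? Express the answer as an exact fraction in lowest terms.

19/5

Total count 119 over total exposure 29 months.
The Gamma prior is conjugate for the Poisson rate, so λ | data ~ Gamma(34+119, 11+29) = Gamma(153, 40).
Posterior mode = (α'−1)/β' = 152/40 = 19/5.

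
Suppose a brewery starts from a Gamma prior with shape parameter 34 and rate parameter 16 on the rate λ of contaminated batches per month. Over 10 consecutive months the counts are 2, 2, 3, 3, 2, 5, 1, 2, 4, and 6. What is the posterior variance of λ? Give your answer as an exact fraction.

16/169

Total count: 2 + 2 + 3 + 3 + 2 + 5 + 1 + 2 + 4 + 6 = 30.
Total exposure: 10 months.
Posterior: α' = 34 + 30 = 64, β' = 16 + 10 = 26.
Posterior variance = α'/β'² = 64/676 = 16/169.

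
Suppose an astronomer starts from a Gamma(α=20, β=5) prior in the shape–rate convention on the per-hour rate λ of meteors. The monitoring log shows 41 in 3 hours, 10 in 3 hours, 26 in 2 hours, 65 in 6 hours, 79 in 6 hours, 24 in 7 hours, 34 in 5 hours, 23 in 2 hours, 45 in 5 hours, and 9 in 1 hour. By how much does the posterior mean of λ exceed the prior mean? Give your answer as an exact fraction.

196/45

Total count: 41 + 10 + 26 + 65 + 79 + 24 + 34 + 23 + 45 + 9 = 356.
Total exposure: 3 + 3 + 2 + 6 + 6 + 7 + 5 + 2 + 5 + 1 = 40 hours.
By Gamma–Poisson conjugacy, the posterior is Gamma(α + Σx, β + Σt) = Gamma(20 + 356, 5 + 40) = Gamma(376, 45).
Posterior mean = 376/45 = 376/45; prior mean = 20/5 = 4. Difference = 376/45 − 4 = 196/45.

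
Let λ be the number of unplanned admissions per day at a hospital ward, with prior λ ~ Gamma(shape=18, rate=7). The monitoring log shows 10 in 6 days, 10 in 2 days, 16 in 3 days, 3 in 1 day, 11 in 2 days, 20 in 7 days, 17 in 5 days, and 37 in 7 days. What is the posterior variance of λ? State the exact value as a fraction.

Total count: 10 + 10 + 16 + 3 + 11 + 20 + 17 + 37 = 124.
Total exposure: 6 + 2 + 3 + 1 + 2 + 7 + 5 + 7 = 33 days.
Posterior: α' = 18 + 124 = 142, β' = 7 + 33 = 40.
Posterior variance = α'/β'² = 142/1600 = 71/800.

71/800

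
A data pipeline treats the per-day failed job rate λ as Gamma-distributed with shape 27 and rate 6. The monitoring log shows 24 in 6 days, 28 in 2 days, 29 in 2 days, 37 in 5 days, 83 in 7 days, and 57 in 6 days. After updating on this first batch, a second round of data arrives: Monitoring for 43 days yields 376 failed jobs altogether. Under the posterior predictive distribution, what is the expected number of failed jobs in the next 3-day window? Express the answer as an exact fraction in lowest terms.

Total count: 24 + 28 + 29 + 37 + 83 + 57 = 258.
Total exposure: 6 + 2 + 2 + 5 + 7 + 6 = 28 days.
After the first batch: Gamma(27 + 258, 6 + 28) = Gamma(285, 34).
Total count 376 over total exposure 43 days.
After the second batch: Gamma(285 + 376, 34 + 43) = Gamma(661, 77).
Predictive mean over a 3-day window = T·E[λ|data] = 3·661/77 = 1983/77.

1983/77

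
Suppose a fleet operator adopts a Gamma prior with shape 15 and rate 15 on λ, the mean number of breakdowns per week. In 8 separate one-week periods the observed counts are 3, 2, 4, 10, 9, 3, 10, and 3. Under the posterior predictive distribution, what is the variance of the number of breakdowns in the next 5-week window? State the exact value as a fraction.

8260/529

Total count: 3 + 2 + 4 + 10 + 9 + 3 + 10 + 3 = 44.
Total exposure: 8 weeks.
By Gamma–Poisson conjugacy, the posterior is Gamma(α + Σx, β + Σt) = Gamma(15 + 44, 15 + 8) = Gamma(59, 23).
The posterior predictive for a window of length T is Negative Binomial with variance T·α'·(β'+T)/β'² = 5·59·28/529 = 8260/529.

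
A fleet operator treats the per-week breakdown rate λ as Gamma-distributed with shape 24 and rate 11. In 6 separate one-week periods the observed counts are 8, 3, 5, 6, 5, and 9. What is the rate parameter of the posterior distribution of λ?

17

Total count: 8 + 3 + 5 + 6 + 5 + 9 = 36.
Total exposure: 6 weeks.
Conjugate update: add total count to the shape and total exposure to the rate, giving Gamma(60, 17).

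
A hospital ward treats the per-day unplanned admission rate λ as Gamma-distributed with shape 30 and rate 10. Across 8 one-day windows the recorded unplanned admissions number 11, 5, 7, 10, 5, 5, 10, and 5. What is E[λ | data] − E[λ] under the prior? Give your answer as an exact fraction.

17/9

Total count: 11 + 5 + 7 + 10 + 5 + 5 + 10 + 5 = 58.
Total exposure: 8 days.
The Gamma prior is conjugate for the Poisson rate, so λ | data ~ Gamma(30+58, 10+8) = Gamma(88, 18).
Posterior mean = 88/18 = 44/9; prior mean = 30/10 = 3. Difference = 44/9 − 3 = 17/9.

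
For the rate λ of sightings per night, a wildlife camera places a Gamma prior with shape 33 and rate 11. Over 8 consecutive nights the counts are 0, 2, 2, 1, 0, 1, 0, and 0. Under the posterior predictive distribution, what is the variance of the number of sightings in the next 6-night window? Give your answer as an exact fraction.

5850/361

Total count: 0 + 2 + 2 + 1 + 0 + 1 + 0 + 0 = 6.
Total exposure: 8 nights.
Posterior: α' = 33 + 6 = 39, β' = 11 + 8 = 19.
The posterior predictive for a window of length T is Negative Binomial with variance T·α'·(β'+T)/β'² = 6·39·25/361 = 5850/361.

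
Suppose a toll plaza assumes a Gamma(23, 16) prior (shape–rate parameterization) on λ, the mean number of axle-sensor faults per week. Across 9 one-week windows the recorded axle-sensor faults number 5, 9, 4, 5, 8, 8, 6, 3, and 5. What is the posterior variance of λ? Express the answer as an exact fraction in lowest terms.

Total count: 5 + 9 + 4 + 5 + 8 + 8 + 6 + 3 + 5 = 53.
Total exposure: 9 weeks.
By Gamma–Poisson conjugacy, the posterior is Gamma(α + Σx, β + Σt) = Gamma(23 + 53, 16 + 9) = Gamma(76, 25).
Posterior variance = α'/β'² = 76/625.

76/625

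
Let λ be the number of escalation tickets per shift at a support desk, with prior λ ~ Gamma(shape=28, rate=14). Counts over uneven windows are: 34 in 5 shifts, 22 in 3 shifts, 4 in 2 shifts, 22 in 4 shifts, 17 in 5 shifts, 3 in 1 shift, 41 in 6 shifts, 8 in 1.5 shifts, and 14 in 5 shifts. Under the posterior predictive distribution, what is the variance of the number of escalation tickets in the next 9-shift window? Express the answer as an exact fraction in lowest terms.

42846/961

Total count: 34 + 22 + 4 + 22 + 17 + 3 + 41 + 8 + 14 = 165.
Total exposure: 5 + 3 + 2 + 4 + 5 + 1 + 6 + 1.5 + 5 = 32.5 shifts.
Posterior: α' = 28 + 165 = 193, β' = 14 + 32.5 = 93/2.
The posterior predictive for a window of length T is Negative Binomial with variance T·α'·(β'+T)/β'² = 9·193·(111/2)/(8649/4) = 42846/961.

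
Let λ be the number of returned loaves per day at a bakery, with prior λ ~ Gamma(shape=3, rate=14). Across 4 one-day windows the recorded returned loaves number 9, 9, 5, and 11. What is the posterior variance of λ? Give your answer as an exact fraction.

Total count: 9 + 9 + 5 + 11 = 34.
Total exposure: 4 days.
Conjugate update: add total count to the shape and total exposure to the rate, giving Gamma(37, 18).
Posterior variance = α'/β'² = 37/324.

37/324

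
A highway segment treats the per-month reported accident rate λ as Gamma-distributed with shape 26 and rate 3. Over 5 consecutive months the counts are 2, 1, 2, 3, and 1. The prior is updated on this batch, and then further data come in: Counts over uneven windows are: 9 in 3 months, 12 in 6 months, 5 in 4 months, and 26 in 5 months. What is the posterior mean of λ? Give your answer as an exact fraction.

Total count: 2 + 1 + 2 + 3 + 1 = 9.
Total exposure: 5 months.
After the first batch: Gamma(26 + 9, 3 + 5) = Gamma(35, 8).
Total count: 9 + 12 + 5 + 26 = 52.
Total exposure: 3 + 6 + 4 + 5 = 18 months.
After the second batch: Gamma(35 + 52, 8 + 18) = Gamma(87, 26).
Posterior mean = α'/β' = 87/26.

87/26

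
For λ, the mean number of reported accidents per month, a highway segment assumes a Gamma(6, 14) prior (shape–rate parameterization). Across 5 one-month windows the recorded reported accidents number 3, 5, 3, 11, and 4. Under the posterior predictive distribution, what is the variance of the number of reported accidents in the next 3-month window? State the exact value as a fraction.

Total count: 3 + 5 + 3 + 11 + 4 = 26.
Total exposure: 5 months.
Gamma(α, β) with Poisson data over total exposure Σt gives posterior Gamma(α+Σx, β+Σt) = Gamma(32, 19).
The posterior predictive for a window of length T is Negative Binomial with variance T·α'·(β'+T)/β'² = 3·32·22/361 = 2112/361.

2112/361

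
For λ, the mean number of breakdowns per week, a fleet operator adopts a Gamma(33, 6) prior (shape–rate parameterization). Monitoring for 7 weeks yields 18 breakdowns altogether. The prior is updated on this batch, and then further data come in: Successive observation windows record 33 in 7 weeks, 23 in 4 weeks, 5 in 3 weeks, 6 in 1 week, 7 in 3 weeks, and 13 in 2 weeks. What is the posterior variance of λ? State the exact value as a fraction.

Total count 18 over total exposure 7 weeks.
After the first batch: Gamma(33 + 18, 6 + 7) = Gamma(51, 13).
Total count: 33 + 23 + 5 + 6 + 7 + 13 = 87.
Total exposure: 7 + 4 + 3 + 1 + 3 + 2 = 20 weeks.
After the second batch: Gamma(51 + 87, 13 + 20) = Gamma(138, 33).
Posterior variance = α'/β'² = 138/1089 = 46/363.

46/363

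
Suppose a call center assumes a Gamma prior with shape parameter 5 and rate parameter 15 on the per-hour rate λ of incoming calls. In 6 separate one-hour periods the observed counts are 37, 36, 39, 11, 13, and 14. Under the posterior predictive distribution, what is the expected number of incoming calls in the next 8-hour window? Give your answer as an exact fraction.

Total count: 37 + 36 + 39 + 11 + 13 + 14 = 150.
Total exposure: 6 hours.
Posterior: α' = 5 + 150 = 155, β' = 15 + 6 = 21.
Predictive mean over an 8-hour window = T·E[λ|data] = 8·155/21 = 1240/21.

1240/21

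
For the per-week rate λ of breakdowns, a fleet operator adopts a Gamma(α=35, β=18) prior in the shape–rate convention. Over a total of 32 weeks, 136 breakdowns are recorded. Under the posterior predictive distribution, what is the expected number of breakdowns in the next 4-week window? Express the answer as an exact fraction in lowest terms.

342/25

Total count 136 over total exposure 32 weeks.
Posterior: α' = 35 + 136 = 171, β' = 18 + 32 = 50.
Predictive mean over a 4-week window = T·E[λ|data] = 4·171/50 = 342/25.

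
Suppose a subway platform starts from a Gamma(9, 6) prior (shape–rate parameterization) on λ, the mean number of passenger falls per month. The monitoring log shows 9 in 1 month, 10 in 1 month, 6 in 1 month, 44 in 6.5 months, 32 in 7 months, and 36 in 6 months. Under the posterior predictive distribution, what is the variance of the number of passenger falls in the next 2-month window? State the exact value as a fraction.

Total count: 9 + 10 + 6 + 44 + 32 + 36 = 137.
Total exposure: 1 + 1 + 1 + 6.5 + 7 + 6 = 22.5 months.
Posterior: α' = 9 + 137 = 146, β' = 6 + 22.5 = 57/2.
The posterior predictive for a window of length T is Negative Binomial with variance T·α'·(β'+T)/β'² = 2·146·(61/2)/(3249/4) = 35624/3249.

35624/3249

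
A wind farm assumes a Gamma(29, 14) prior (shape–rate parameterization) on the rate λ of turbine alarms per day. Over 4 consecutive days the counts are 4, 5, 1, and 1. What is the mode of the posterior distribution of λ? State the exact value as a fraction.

13/6

Total count: 4 + 5 + 1 + 1 = 11.
Total exposure: 4 days.
The Gamma prior is conjugate for the Poisson rate, so λ | data ~ Gamma(29+11, 14+4) = Gamma(40, 18).
Posterior mode = (α'−1)/β' = 39/18 = 13/6.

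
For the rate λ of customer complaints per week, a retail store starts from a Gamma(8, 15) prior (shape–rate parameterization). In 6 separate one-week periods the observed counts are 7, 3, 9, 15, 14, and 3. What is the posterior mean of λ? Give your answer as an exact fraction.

Total count: 7 + 3 + 9 + 15 + 14 + 3 = 51.
Total exposure: 6 weeks.
Conjugate update: add total count to the shape and total exposure to the rate, giving Gamma(59, 21).
Posterior mean = α'/β' = 59/21.

59/21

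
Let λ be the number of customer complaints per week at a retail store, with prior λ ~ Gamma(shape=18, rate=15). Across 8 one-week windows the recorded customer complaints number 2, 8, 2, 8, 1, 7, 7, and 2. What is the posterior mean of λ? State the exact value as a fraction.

55/23

Total count: 2 + 8 + 2 + 8 + 1 + 7 + 7 + 2 = 37.
Total exposure: 8 weeks.
The Gamma prior is conjugate for the Poisson rate, so λ | data ~ Gamma(18+37, 15+8) = Gamma(55, 23).
Posterior mean = α'/β' = 55/23.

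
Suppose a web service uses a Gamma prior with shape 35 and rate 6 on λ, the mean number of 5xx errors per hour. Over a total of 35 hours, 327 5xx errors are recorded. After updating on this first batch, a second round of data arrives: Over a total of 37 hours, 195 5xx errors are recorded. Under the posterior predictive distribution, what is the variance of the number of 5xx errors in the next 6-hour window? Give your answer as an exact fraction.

Total count 327 over total exposure 35 hours.
After the first batch: Gamma(35 + 327, 6 + 35) = Gamma(362, 41).
Total count 195 over total exposure 37 hours.
After the second batch: Gamma(362 + 195, 41 + 37) = Gamma(557, 78).
The posterior predictive for a window of length T is Negative Binomial with variance T·α'·(β'+T)/β'² = 6·557·84/6084 = 7798/169.

7798/169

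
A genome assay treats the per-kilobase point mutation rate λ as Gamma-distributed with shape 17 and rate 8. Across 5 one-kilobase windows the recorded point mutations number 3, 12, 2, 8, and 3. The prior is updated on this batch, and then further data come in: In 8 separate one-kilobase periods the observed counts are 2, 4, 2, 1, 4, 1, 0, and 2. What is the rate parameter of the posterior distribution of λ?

21

Total count: 3 + 12 + 2 + 8 + 3 = 28.
Total exposure: 5 kilobases.
After the first batch: Gamma(17 + 28, 8 + 5) = Gamma(45, 13).
Total count: 2 + 4 + 2 + 1 + 4 + 1 + 0 + 2 = 16.
Total exposure: 8 kilobases.
After the second batch: Gamma(45 + 16, 13 + 8) = Gamma(61, 21).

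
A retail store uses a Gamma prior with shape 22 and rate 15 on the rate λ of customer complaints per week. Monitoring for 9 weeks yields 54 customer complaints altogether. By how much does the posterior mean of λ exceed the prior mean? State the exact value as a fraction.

17/10

Total count 54 over total exposure 9 weeks.
The Gamma prior is conjugate for the Poisson rate, so λ | data ~ Gamma(22+54, 15+9) = Gamma(76, 24).
Posterior mean = 76/24 = 19/6; prior mean = 22/15 = 22/15. Difference = 19/6 − 22/15 = 17/10.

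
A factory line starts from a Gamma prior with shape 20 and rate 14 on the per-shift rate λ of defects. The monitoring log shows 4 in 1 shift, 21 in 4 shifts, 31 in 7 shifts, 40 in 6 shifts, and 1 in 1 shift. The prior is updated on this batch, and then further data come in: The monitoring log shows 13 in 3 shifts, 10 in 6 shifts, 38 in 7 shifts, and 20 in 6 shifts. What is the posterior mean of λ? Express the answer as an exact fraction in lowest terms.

Total count: 4 + 21 + 31 + 40 + 1 = 97.
Total exposure: 1 + 4 + 7 + 6 + 1 = 19 shifts.
After the first batch: Gamma(20 + 97, 14 + 19) = Gamma(117, 33).
Total count: 13 + 10 + 38 + 20 = 81.
Total exposure: 3 + 6 + 7 + 6 = 22 shifts.
After the second batch: Gamma(117 + 81, 33 + 22) = Gamma(198, 55).
Posterior mean = α'/β' = 198/55 = 18/5.

18/5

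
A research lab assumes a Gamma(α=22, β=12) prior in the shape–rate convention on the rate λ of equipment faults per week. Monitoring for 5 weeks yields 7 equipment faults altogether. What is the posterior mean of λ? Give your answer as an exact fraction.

29/17

Total count 7 over total exposure 5 weeks.
Conjugate update: add total count to the shape and total exposure to the rate, giving Gamma(29, 17).
Posterior mean = α'/β' = 29/17.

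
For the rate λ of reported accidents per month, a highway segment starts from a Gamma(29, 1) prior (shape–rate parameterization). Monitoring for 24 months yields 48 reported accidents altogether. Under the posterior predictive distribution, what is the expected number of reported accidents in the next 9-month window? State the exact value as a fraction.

Total count 48 over total exposure 24 months.
Conjugate update: add total count to the shape and total exposure to the rate, giving Gamma(77, 25).
Predictive mean over a 9-month window = T·E[λ|data] = 9·77/25 = 693/25.

693/25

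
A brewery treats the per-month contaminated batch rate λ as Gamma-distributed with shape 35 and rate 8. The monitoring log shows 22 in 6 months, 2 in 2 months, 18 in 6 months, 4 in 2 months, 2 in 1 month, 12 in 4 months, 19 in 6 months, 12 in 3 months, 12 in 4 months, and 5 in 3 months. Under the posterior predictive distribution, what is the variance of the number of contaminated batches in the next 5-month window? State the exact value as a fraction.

Total count: 22 + 2 + 18 + 4 + 2 + 12 + 19 + 12 + 12 + 5 = 108.
Total exposure: 6 + 2 + 6 + 2 + 1 + 4 + 6 + 3 + 4 + 3 = 37 months.
Conjugate update: add total count to the shape and total exposure to the rate, giving Gamma(143, 45).
The posterior predictive for a window of length T is Negative Binomial with variance T·α'·(β'+T)/β'² = 5·143·50/2025 = 1430/81.

1430/81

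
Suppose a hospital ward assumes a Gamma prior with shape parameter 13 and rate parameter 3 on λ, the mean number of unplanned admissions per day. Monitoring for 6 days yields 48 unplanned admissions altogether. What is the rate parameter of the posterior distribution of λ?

9

Total count 48 over total exposure 6 days.
Conjugate update: add total count to the shape and total exposure to the rate, giving Gamma(61, 9).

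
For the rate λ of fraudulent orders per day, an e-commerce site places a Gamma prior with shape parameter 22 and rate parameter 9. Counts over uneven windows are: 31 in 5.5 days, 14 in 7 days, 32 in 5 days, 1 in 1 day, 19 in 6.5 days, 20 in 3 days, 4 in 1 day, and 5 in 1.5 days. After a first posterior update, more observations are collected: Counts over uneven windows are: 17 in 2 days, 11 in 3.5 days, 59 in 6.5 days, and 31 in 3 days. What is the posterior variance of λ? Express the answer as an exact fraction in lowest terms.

1064/11881

Total count: 31 + 14 + 32 + 1 + 19 + 20 + 4 + 5 = 126.
Total exposure: 5.5 + 7 + 5 + 1 + 6.5 + 3 + 1 + 1.5 = 30.5 days.
After the first batch: Gamma(22 + 126, 9 + 30.5) = Gamma(148, 79/2).
Total count: 17 + 11 + 59 + 31 = 118.
Total exposure: 2 + 3.5 + 6.5 + 3 = 15 days.
After the second batch: Gamma(148 + 118, 79/2 + 15) = Gamma(266, 109/2).
Posterior variance = α'/β'² = 266/(11881/4) = 1064/11881.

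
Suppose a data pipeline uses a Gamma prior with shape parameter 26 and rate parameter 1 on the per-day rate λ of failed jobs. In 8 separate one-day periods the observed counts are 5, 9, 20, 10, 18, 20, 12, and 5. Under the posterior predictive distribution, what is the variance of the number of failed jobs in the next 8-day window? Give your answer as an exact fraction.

Total count: 5 + 9 + 20 + 10 + 18 + 20 + 12 + 5 = 99.
Total exposure: 8 days.
Posterior: α' = 26 + 99 = 125, β' = 1 + 8 = 9.
The posterior predictive for a window of length T is Negative Binomial with variance T·α'·(β'+T)/β'² = 8·125·17/81 = 17000/81.

17000/81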